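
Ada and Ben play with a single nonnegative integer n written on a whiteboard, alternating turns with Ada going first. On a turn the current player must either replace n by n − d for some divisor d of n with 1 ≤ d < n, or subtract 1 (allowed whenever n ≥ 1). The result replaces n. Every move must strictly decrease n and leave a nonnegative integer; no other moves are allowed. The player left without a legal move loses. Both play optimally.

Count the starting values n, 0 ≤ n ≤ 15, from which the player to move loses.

8

Build the W/L table. Terminal = L. A non-terminal position is W if it has a move to some L; otherwise it is L.
n=0: no move → L
n=1: can move to 0, which is L ⇒ W
n=2: the only move is to 1(W), a W ⇒ L
n=3: can move to 2, which is L ⇒ W
n=4: can move to 2, which is L ⇒ W
n=5: the only move is to 4(W), a W ⇒ L
n=6: can move to 5, which is L ⇒ W
n=7: the only move is to 6(W), a W ⇒ L
n=8: can move to 7, which is L ⇒ W
n=9: moves to 6(W), 8(W); every one is W ⇒ L
n=10: can move to 5, which is L ⇒ W
n=11: the only move is to 10(W), a W ⇒ L
n=12: can move to 9, which is L ⇒ W
n=13: the only move is to 12(W), a W ⇒ L
n=14: can move to 7, which is L ⇒ W
n=15: moves to 10(W), 12(W), 14(W); every one is W ⇒ L
L entries with 0 ≤ n ≤ 15: n = 0, 2, 5, 7, 9, 11, 13, 15; that makes 8.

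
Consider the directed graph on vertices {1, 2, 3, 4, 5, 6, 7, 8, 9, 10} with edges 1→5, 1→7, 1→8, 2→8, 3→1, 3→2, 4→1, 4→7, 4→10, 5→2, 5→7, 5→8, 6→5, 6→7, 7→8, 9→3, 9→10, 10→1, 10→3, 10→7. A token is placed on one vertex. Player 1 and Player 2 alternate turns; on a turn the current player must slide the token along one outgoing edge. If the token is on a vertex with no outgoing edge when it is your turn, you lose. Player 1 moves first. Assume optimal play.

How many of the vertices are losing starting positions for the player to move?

Classify positions by backward induction: terminal positions (no move available) are L. From any other position, the mover wins iff some move reaches an L.
Every edge goes from a vertex to one that appears earlier in the order 8, 7, 2, 5, 1, 3, 6, 10, 4, 9, so processing vertices in that order labels each vertex after all of its successors.
8: no outgoing edge → L
7: can move to 8, which is L ⇒ W
2: can move to 8, which is L ⇒ W
5: can move to 8, which is L ⇒ W
1: can move to 8, which is L ⇒ W
3: moves to 1(W), 2(W); every one is W ⇒ L
6: moves to 5(W), 7(W); every one is W ⇒ L
10: can move to 3, which is L ⇒ W
4: moves to 10(W), 1(W), 7(W); every one is W ⇒ L
9: can move to 3, which is L ⇒ W
The L vertices are 3, 4, 6, 8; that is 4 in all.

4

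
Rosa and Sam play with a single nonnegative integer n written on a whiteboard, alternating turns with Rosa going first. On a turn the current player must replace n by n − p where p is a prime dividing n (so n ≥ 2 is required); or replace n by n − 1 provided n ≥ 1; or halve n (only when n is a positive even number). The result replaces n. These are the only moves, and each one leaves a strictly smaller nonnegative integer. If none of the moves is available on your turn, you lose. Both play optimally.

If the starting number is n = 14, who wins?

Positions with no move are L. A position that does have a move is losing for the player to move precisely when every available move leads to a winning position for the opponent. Fill in the labels:
n=0: no move → L
n=1: can move to 0, which is L ⇒ W
n=2: can move to 0, which is L ⇒ W
n=3: can move to 0, which is L ⇒ W
n=4: moves to 2(W), 3(W); every one is W ⇒ L
n=5: can move to 0, which is L ⇒ W
n=6: can move to 4, which is L ⇒ W
n=7: can move to 0, which is L ⇒ W
n=8: can move to 4, which is L ⇒ W
n=9: moves to 6(W), 8(W); every one is W ⇒ L
n=10: can move to 9, which is L ⇒ W
n=11: can move to 0, which is L ⇒ W
n=12: can move to 9, which is L ⇒ W
n=13: can move to 0, which is L ⇒ W
n=14: moves to 7(W), 12(W), 13(W); every one is W ⇒ L
Every move from 14 reaches a W position, so the mover loses.

Sam wins.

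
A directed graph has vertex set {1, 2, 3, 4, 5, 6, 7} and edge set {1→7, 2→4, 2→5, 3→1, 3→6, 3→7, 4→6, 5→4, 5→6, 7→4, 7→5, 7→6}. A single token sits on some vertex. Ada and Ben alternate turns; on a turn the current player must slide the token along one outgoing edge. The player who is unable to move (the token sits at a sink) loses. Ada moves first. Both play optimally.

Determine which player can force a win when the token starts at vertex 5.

Ada wins.

Work bottom-up. With no move the player to move loses. Otherwise the position is W if at least one move leads to an L position for the opponent, and L if every move leads to a W.
Every edge goes from a vertex to one that appears earlier in the order 6, 4, 5, 7, 1, 3, 2, so processing vertices in that order labels each vertex after all of its successors.
6: no outgoing edge → L
4: can move to 6, which is L ⇒ W
5: can move to 6, which is L ⇒ W
7: can move to 6, which is L ⇒ W
1: the only move is to 7(W), a W ⇒ L
3: can move to 1, which is L ⇒ W
2: moves to 5(W), 4(W); every one is W ⇒ L
From 5 Ada can move to 6, reaching an L position.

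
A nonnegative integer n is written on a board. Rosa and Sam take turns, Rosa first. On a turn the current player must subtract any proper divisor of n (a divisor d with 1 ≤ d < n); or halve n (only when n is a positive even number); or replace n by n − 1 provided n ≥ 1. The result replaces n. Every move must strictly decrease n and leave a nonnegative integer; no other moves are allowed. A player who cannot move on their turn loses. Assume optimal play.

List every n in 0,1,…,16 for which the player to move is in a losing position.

Work bottom-up. With no move the player to move loses. Otherwise the position is W if at least one move leads to an L position for the opponent, and L if every move leads to a W.
n=0: no move → L
n=1: reaches L-position 0 → W
n=2: only reaches 1(W), which is W → L
n=3: reaches L-position 2 → W
n=4: reaches L-position 2 → W
n=5: only reaches 4(W), which is W → L
n=6: reaches L-position 5 → W
n=7: only reaches 6(W), which is W → L
n=8: reaches L-position 7 → W
n=9: only reaches 6(W), 8(W), all W → L
n=10: reaches L-position 5 → W
n=11: only reaches 10(W), which is W → L
n=12: reaches L-position 9 → W
n=13: only reaches 12(W), which is W → L
n=14: reaches L-position 7 → W
n=15: only reaches 10(W), 12(W), 14(W), all W → L
n=16: reaches L-position 15 → W
The losing starting values of n are exactly the entries labelled L in this table (8 of them).

0, 2, 5, 7, 9, 11, 13, 15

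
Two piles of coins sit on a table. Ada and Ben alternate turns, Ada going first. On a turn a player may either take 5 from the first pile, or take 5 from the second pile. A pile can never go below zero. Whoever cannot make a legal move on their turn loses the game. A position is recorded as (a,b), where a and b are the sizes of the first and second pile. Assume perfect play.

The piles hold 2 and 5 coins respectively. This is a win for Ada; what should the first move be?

Move to (2,0).

Use the standard recursion: the mover loses at a terminal position; elsewhere, the mover wins exactly when some move hands the opponent an L position.
No move ever increases a pile, so every position that can arise here has a ≤ 2 and b ≤ 5; it is enough to label the cells with 0 ≤ a ≤ 2 and 0 ≤ b ≤ 5.
Every move lowers a or b (never raises either), so fill the grid row by row in increasing a, and left to right within a row: each cell's successors are then already labelled.
      b=0  b=1  b=2  b=3  b=4  b=5
a=0:    L    L    L    L    L    W
a=1:    L    L    L    L    L    W
a=2:    L    L    L    L    L    W
Cells with no legal move (terminal, hence L): (0,0), (0,1), (0,2), (0,3), (0,4), (1,0), (1,1), (1,2), (1,3), (1,4), (2,0), (2,1), (2,2), (2,3), (2,4).
Every other cell has at least one move into one of the L cells above, so it is W.
From (2,5), the L positions reachable in one move are: (2,0).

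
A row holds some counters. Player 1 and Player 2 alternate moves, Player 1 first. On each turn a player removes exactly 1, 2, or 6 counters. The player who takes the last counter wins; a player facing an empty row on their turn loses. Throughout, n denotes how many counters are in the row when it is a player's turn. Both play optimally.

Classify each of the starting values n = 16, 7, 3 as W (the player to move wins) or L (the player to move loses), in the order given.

16: W, 7: L, 3: L

Positions with no move are L. A position that does have a move is losing for the player to move precisely when every available move leads to a winning position for the opponent. Fill in the labels:
n=0: no move → L
n=1: can move to 0, which is L ⇒ W
n=2: can move to 0, which is L ⇒ W
n=3: moves to 2(W), 1(W); every one is W ⇒ L
n=4: can move to 3, which is L ⇒ W
n=5: can move to 3, which is L ⇒ W
n=6: can move to 0, which is L ⇒ W
n=7: moves to 6(W), 5(W), 1(W); every one is W ⇒ L
n=8: can move to 7, which is L ⇒ W
n=9: can move to 7, which is L ⇒ W
n=10: moves to 9(W), 8(W), 4(W); every one is W ⇒ L
n=11: can move to 10, which is L ⇒ W
n=12: can move to 10, which is L ⇒ W
n=13: can move to 7, which is L ⇒ W
n=14: moves to 13(W), 12(W), 8(W); every one is W ⇒ L
n=15: can move to 14, which is L ⇒ W
n=16: can move to 14, which is L ⇒ W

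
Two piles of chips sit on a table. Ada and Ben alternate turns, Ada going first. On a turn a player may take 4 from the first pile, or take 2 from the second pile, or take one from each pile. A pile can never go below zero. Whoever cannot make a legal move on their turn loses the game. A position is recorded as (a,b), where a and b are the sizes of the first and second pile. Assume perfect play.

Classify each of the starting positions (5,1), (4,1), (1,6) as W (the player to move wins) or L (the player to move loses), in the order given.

(5,1): L, (4,1): W, (1,6): W

Label each position W (a win for the player to move) or L (a loss). A position with no legal move is L; any other position is W exactly when some move reaches an L, and L when every move reaches a W.
No move ever increases a pile, so every position that can arise here has a ≤ 5 and b ≤ 6; it is enough to label the cells with 0 ≤ a ≤ 5 and 0 ≤ b ≤ 6.
Every move lowers a or b (never raises either), so fill the grid row by row in increasing a, and left to right within a row: each cell's successors are then already labelled.
      b=0  b=1  b=2  b=3  b=4  b=5  b=6
a=0:    L    L    W    W    L    L    W
a=1:    L    W    W    L    L    W    W
a=2:    L    W    W    L    W    W    L
a=3:    L    W    W    L    W    W    L
a=4:    W    W    L    L    W    W    L
a=5:    W    L    L    W    W    L    L
Cells with no legal move (terminal, hence L): (0,0), (0,1), (1,0), (2,0), (3,0).
The remaining L cells, each justified by listing all of its moves:
(0,4): L (sole option (0,2)(W) is W)
(0,5): L (sole option (0,3)(W) is W)
(1,3): L (options (1,1)(W), (0,2)(W) are all W)
(1,4): L (options (1,2)(W), (0,3)(W) are all W)
(2,3): L (options (2,1)(W), (1,2)(W) are all W)
(2,6): L (options (2,4)(W), (1,5)(W) are all W)
(3,3): L (options (3,1)(W), (2,2)(W) are all W)
(3,6): L (options (3,4)(W), (2,5)(W) are all W)
(4,2): L (options (0,2)(W), (4,0)(W), (3,1)(W) are all W)
(4,3): L (options (0,3)(W), (4,1)(W), (3,2)(W) are all W)
(4,6): L (options (0,6)(W), (4,4)(W), (3,5)(W) are all W)
(5,1): L (options (1,1)(W), (4,0)(W) are all W)
(5,2): L (options (1,2)(W), (5,0)(W), (4,1)(W) are all W)
(5,5): L (options (1,5)(W), (5,3)(W), (4,4)(W) are all W)
(5,6): L (options (1,6)(W), (5,4)(W), (4,5)(W) are all W)
Every other cell has at least one move into one of the L cells above, so it is W.
(5,1): one of the L cells justified above, so L
(4,1): the move to (0,1) reaches an L cell, so W
(1,6): the move to (1,4) reaches an L cell, so W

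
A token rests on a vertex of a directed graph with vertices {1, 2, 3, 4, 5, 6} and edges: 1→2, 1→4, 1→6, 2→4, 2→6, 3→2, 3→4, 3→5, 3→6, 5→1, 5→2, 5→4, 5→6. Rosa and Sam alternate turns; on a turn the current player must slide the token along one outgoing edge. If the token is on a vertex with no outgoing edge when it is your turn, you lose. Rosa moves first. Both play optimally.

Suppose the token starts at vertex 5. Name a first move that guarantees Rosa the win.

Move to 4.

Classify positions by backward induction: terminal positions (no move available) are L. From any other position, the mover wins iff some move reaches an L.
Every edge goes from a vertex to one that appears earlier in the order 6, 4, 2, 1, 5, 3, so processing vertices in that order labels each vertex after all of its successors.
6: no outgoing edge → L
4: no outgoing edge → L
2: →4(L), so W
1: →4(L), so W
5: →4(L), so W
3: →4(L), so W
From 5, the L positions reachable in one move are: 4, 6. Any move reaching one of these is winning.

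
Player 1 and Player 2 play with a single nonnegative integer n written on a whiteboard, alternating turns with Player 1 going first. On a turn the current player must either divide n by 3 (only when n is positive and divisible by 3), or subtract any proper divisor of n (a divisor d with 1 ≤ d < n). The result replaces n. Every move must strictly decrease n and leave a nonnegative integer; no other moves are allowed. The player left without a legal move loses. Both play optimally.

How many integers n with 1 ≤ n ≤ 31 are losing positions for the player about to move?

Classify positions by backward induction: terminal positions (no move available) are L. From any other position, the mover wins iff some move reaches an L.
n=0: no move → L
n=1: no move → L
n=2: →1(L), so W
n=3: →1(L), so W
n=4: →2(W), 3(W) — all W, so L
n=5: →4(L), so W
n=6: →4(L), so W
n=7: →6(W) only, which is W, so L
n=8: →4(L), so W
n=9: →3(W), 6(W), 8(W) — all W, so L
n=10: →9(L), so W
n=11: →10(W) only, which is W, so L
n=12: →4(L), so W
n=13: →12(W) only, which is W, so L
n=14: →7(L), so W
n=15: →5(W), 10(W), 12(W), 14(W) — all W, so L
n=16: →15(L), so W
n=17: →16(W) only, which is W, so L
n=18: →9(L), so W
n=19: →18(W) only, which is W, so L
n=20: →15(L), so W
n=21: →7(L), so W
n=22: →11(L), so W
n=23: →22(W) only, which is W, so L
n=24: →23(L), so W
n=25: →20(W), 24(W) — all W, so L
n=26: →13(L), so W
n=27: →9(L), so W
n=28: →14(W), 21(W), 24(W), 26(W), 27(W) — all W, so L
n=29: →28(L), so W
n=30: →15(L), so W
n=31: →30(W) only, which is W, so L
L entries with 1 ≤ n ≤ 31 (n=0 is outside the asked range and is not counted): n = 1, 4, 7, 9, 11, 13, 15, 17, 19, 23, 25, 28, 31; that makes 13.

13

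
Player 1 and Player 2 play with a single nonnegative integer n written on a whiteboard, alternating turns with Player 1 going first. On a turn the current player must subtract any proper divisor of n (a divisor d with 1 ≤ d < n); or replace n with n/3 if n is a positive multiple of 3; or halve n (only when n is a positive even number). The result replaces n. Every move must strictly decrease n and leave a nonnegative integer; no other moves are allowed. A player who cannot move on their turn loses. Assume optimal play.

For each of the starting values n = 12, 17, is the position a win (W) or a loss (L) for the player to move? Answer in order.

12: W, 17: L

Use the standard recursion: the mover loses at a terminal position; elsewhere, the mover wins exactly when some move hands the opponent an L position.
n=0: no move → L
n=1: no move → L
n=2: W (go to 1, an L position)
n=3: W (go to 1, an L position)
n=4: L (options 2(W), 3(W) are all W)
n=5: W (go to 4, an L position)
n=6: W (go to 4, an L position)
n=7: L (sole option 6(W) is W)
n=8: W (go to 4, an L position)
n=9: L (options 3(W), 6(W), 8(W) are all W)
n=10: W (go to 9, an L position)
n=11: L (sole option 10(W) is W)
n=12: W (go to 4, an L position)
n=13: L (sole option 12(W) is W)
n=14: W (go to 7, an L position)
n=15: L (options 5(W), 10(W), 12(W), 14(W) are all W)
n=16: W (go to 15, an L position)
n=17: L (sole option 16(W) is W)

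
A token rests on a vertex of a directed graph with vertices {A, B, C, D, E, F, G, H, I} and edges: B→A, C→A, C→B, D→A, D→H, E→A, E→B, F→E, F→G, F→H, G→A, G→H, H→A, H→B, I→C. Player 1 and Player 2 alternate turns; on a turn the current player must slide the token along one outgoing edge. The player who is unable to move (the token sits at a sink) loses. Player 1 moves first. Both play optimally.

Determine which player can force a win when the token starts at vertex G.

Label each position W (a win for the player to move) or L (a loss). A position with no legal move is L; any other position is W exactly when some move reaches an L, and L when every move reaches a W.
Every edge goes from a vertex to one that appears earlier in the order A, B, H, D, G, C, E, I, F, so processing vertices in that order labels each vertex after all of its successors.
A: no outgoing edge → L
B: →A(L), so W
H: →A(L), so W
D: →A(L), so W
G: →A(L), so W
C: →A(L), so W
E: →A(L), so W
I: →C(W) only, which is W, so L
F: →E(W), G(W), H(W) — all W, so L
The starting position G is W: Player 1 should move to A, handing over an L position.

Player 1 wins.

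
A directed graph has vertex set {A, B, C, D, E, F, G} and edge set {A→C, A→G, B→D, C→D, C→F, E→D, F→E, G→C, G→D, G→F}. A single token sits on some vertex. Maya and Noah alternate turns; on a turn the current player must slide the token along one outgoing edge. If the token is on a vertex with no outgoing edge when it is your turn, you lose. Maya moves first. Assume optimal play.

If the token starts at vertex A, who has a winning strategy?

Label each position W (a win for the player to move) or L (a loss). A position with no legal move is L; any other position is W exactly when some move reaches an L, and L when every move reaches a W.
Every edge goes from a vertex to one that appears earlier in the order D, B, E, F, C, G, A, so processing vertices in that order labels each vertex after all of its successors.
D: no outgoing edge → L
B: reaches L-position D → W
E: reaches L-position D → W
F: only reaches E(W), which is W → L
C: reaches L-position F → W
G: reaches L-position F → W
A: only reaches G(W), C(W), all W → L
The starting position A is L: whatever Maya does, the opponent receives a W position.

Noah wins.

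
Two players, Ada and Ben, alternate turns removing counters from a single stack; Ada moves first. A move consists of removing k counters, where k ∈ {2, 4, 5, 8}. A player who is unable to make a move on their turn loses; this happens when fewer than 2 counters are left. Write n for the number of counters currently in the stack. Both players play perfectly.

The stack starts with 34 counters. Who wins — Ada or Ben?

Build the W/L table. Terminal = L. A non-terminal position is W if it has a move to some L; otherwise it is L.
n=0: no move → L
n=1: no move → L
n=2: W (go to 0, an L position)
n=3: W (go to 1, an L position)
n=4: W (go to 0, an L position)
n=5: W (go to 1, an L position)
n=6: W (go to 1, an L position)
n=7: L (options 5(W), 3(W), 2(W) are all W)
n=8: W (go to 0, an L position)
n=9: W (go to 7, an L position)
n=10: L (options 8(W), 6(W), 5(W), 2(W) are all W)
n=11: W (go to 7, an L position)
n=12: W (go to 10, an L position)
n=13: L (options 11(W), 9(W), 8(W), 5(W) are all W)
n=14: W (go to 10, an L position)
n=15: W (go to 13, an L position)
n=16: L (options 14(W), 12(W), 11(W), 8(W) are all W)
n=17: W (go to 13, an L position)
n=18: W (go to 16, an L position)
n=19: L (options 17(W), 15(W), 14(W), 11(W) are all W)
n=20: W (go to 16, an L position)
n=21: W (go to 19, an L position)
n=22: L (options 20(W), 18(W), 17(W), 14(W) are all W)
n=23: W (go to 19, an L position)
n=24: W (go to 22, an L position)
n=25: L (options 23(W), 21(W), 20(W), 17(W) are all W)
n=26: W (go to 22, an L position)
n=27: W (go to 25, an L position)
n=28: L (options 26(W), 24(W), 23(W), 20(W) are all W)
n=29: W (go to 25, an L position)
n=30: W (go to 28, an L position)
n=31: L (options 29(W), 27(W), 26(W), 23(W) are all W)
n=32: W (go to 28, an L position)
n=33: W (go to 31, an L position)
n=34: L (options 32(W), 30(W), 29(W), 26(W) are all W)
The starting position 34 is L: whatever Ada does, the opponent receives a W position.

Ben wins.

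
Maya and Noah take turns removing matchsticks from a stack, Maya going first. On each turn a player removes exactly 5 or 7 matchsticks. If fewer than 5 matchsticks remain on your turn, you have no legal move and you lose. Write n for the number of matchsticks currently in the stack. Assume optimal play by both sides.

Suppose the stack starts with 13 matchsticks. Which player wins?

Label each position W (a win for the player to move) or L (a loss). A position with no legal move is L; any other position is W exactly when some move reaches an L, and L when every move reaches a W.
n=0: no move → L
n=1: no move → L
n=2: no move → L
n=3: no move → L
n=4: no move → L
n=5: →0(L), so W
n=6: →1(L), so W
n=7: →2(L), so W
n=8: →3(L), so W
n=9: →4(L), so W
n=10: →3(L), so W
n=11: →4(L), so W
n=12: →7(W), 5(W) — all W, so L
n=13: →8(W), 6(W) — all W, so L
Every move from 13 reaches a W position, so the mover loses.

Noah wins.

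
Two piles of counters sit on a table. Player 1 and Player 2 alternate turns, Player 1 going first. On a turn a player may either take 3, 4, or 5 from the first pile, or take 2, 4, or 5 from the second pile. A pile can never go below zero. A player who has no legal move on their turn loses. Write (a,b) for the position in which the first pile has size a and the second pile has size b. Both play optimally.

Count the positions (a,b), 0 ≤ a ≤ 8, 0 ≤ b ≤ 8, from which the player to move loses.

26

Use the standard recursion: the mover loses at a terminal position; elsewhere, the mover wins exactly when some move hands the opponent an L position.
Every move lowers a or b (never raises either), so fill the grid row by row in increasing a, and left to right within a row: each cell's successors are then already labelled.
      b=0  b=1  b=2  b=3  b=4  b=5  b=6  b=7  b=8
a=0:    L    L    W    W    W    W    W    L    L
a=1:    L    L    W    W    W    W    W    L    L
a=2:    L    L    W    W    W    W    W    L    L
a=3:    W    W    L    L    W    W    W    W    W
a=4:    W    W    L    L    W    W    W    W    W
a=5:    W    W    L    L    W    W    W    W    W
a=6:    W    W    W    W    L    L    W    W    W
a=7:    W    W    W    W    L    L    W    W    W
a=8:    L    L    W    W    W    W    W    L    L
Cells with no legal move (terminal, hence L): (0,0), (0,1), (1,0), (1,1), (2,0), (2,1).
The remaining L cells, each justified by listing all of its moves:
(0,7): L (options (0,5)(W), (0,3)(W), (0,2)(W) are all W)
(0,8): L (options (0,6)(W), (0,4)(W), (0,3)(W) are all W)
(1,7): L (options (1,5)(W), (1,3)(W), (1,2)(W) are all W)
(1,8): L (options (1,6)(W), (1,4)(W), (1,3)(W) are all W)
(2,7): L (options (2,5)(W), (2,3)(W), (2,2)(W) are all W)
(2,8): L (options (2,6)(W), (2,4)(W), (2,3)(W) are all W)
(3,2): L (options (0,2)(W), (3,0)(W) are all W)
(3,3): L (options (0,3)(W), (3,1)(W) are all W)
(4,2): L (options (1,2)(W), (0,2)(W), (4,0)(W) are all W)
(4,3): L (options (1,3)(W), (0,3)(W), (4,1)(W) are all W)
(5,2): L (options (2,2)(W), (1,2)(W), (0,2)(W), (5,0)(W) are all W)
(5,3): L (options (2,3)(W), (1,3)(W), (0,3)(W), (5,1)(W) are all W)
(6,4): L (options (3,4)(W), (2,4)(W), (1,4)(W), (6,2)(W), (6,0)(W) are all W)
(6,5): L (options (3,5)(W), (2,5)(W), (1,5)(W), (6,3)(W), (6,1)(W), (6,0)(W) are all W)
(7,4): L (options (4,4)(W), (3,4)(W), (2,4)(W), (7,2)(W), (7,0)(W) are all W)
(7,5): L (options (4,5)(W), (3,5)(W), (2,5)(W), (7,3)(W), (7,1)(W), (7,0)(W) are all W)
(8,0): L (options (5,0)(W), (4,0)(W), (3,0)(W) are all W)
(8,1): L (options (5,1)(W), (4,1)(W), (3,1)(W) are all W)
(8,7): L (options (5,7)(W), (4,7)(W), (3,7)(W), (8,5)(W), (8,3)(W), (8,2)(W) are all W)
(8,8): L (options (5,8)(W), (4,8)(W), (3,8)(W), (8,6)(W), (8,4)(W), (8,3)(W) are all W)
Every other cell has at least one move into one of the L cells above, so it is W.
L cells per row: a=0: 4, a=1: 4, a=2: 4, a=3: 2, a=4: 2, a=5: 2, a=6: 2, a=7: 2, a=8: 4; total 26.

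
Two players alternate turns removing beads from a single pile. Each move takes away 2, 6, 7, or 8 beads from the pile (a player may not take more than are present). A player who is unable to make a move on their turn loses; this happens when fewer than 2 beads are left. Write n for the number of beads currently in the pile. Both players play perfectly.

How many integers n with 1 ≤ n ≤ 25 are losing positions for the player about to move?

Work bottom-up. With no move the player to move loses. Otherwise the position is W if at least one move leads to an L position for the opponent, and L if every move leads to a W.
n=0: no move → L
n=1: no move → L
n=2: W (go to 0, an L position)
n=3: W (go to 1, an L position)
n=4: L (sole option 2(W) is W)
n=5: L (sole option 3(W) is W)
n=6: W (go to 4, an L position)
n=7: W (go to 5, an L position)
n=8: W (go to 1, an L position)
n=9: W (go to 1, an L position)
n=10: W (go to 4, an L position)
n=11: W (go to 5, an L position)
n=12: W (go to 5, an L position)
n=13: W (go to 5, an L position)
n=14: L (options 12(W), 8(W), 7(W), 6(W) are all W)
n=15: L (options 13(W), 9(W), 8(W), 7(W) are all W)
n=16: W (go to 14, an L position)
n=17: W (go to 15, an L position)
n=18: L (options 16(W), 12(W), 11(W), 10(W) are all W)
n=19: L (options 17(W), 13(W), 12(W), 11(W) are all W)
n=20: W (go to 18, an L position)
n=21: W (go to 19, an L position)
n=22: W (go to 15, an L position)
n=23: W (go to 15, an L position)
n=24: W (go to 18, an L position)
n=25: W (go to 19, an L position)
L entries with 1 ≤ n ≤ 25 (n=0 is outside the asked range and is not counted): n = 1, 4, 5, 14, 15, 18, 19; that makes 7.

7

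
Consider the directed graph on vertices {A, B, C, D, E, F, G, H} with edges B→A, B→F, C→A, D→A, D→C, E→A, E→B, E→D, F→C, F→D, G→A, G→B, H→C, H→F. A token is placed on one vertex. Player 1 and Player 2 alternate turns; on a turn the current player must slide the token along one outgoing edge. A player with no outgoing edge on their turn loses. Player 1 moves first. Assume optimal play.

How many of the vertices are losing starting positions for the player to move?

Positions with no move are L. A position that does have a move is losing for the player to move precisely when every available move leads to a winning position for the opponent. Fill in the labels:
Every edge goes from a vertex to one that appears earlier in the order A, C, D, F, B, H, E, G, so processing vertices in that order labels each vertex after all of its successors.
A: no outgoing edge → L
C: W (go to A, an L position)
D: W (go to A, an L position)
F: L (options D(W), C(W) are all W)
B: W (go to F, an L position)
H: W (go to F, an L position)
E: W (go to A, an L position)
G: W (go to A, an L position)
The L vertices are A, F; that is 2 in all.

2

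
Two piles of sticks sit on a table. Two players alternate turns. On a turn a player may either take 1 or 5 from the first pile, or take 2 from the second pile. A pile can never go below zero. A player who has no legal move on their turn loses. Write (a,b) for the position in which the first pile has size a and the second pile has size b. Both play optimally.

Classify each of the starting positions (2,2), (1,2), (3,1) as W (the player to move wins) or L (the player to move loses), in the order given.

Positions with no move are L. A position that does have a move is losing for the player to move precisely when every available move leads to a winning position for the opponent. Fill in the labels:
No move ever increases a pile, so every position that can arise here has a ≤ 3 and b ≤ 2; it is enough to label the cells with 0 ≤ a ≤ 3 and 0 ≤ b ≤ 2.
Every move lowers a or b (never raises either), so fill the grid row by row in increasing a, and left to right within a row: each cell's successors are then already labelled.
      b=0  b=1  b=2
a=0:    L    L    W
a=1:    W    W    L
a=2:    L    L    W
a=3:    W    W    L
Cells with no legal move (terminal, hence L): (0,0), (0,1).
The remaining L cells, each justified by listing all of its moves:
(1,2): L (options (0,2)(W), (1,0)(W) are all W)
(2,0): L (sole option (1,0)(W) is W)
(2,1): L (sole option (1,1)(W) is W)
(3,2): L (options (2,2)(W), (3,0)(W) are all W)
Every other cell has at least one move into one of the L cells above, so it is W.
(2,2): the move to (1,2) reaches an L cell, so W
(1,2): one of the L cells justified above, so L
(3,1): the move to (2,1) reaches an L cell, so W

(2,2): W, (1,2): L, (3,1): W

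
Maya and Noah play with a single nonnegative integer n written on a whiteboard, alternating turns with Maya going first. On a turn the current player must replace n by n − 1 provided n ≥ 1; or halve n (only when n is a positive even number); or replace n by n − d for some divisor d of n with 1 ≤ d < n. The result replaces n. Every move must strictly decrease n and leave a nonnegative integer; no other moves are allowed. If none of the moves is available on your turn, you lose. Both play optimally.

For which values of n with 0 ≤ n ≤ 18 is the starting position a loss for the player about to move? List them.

Label each position W (a win for the player to move) or L (a loss). A position with no legal move is L; any other position is W exactly when some move reaches an L, and L when every move reaches a W.
n=0: no move → L
n=1: W (go to 0, an L position)
n=2: L (sole option 1(W) is W)
n=3: W (go to 2, an L position)
n=4: W (go to 2, an L position)
n=5: L (sole option 4(W) is W)
n=6: W (go to 5, an L position)
n=7: L (sole option 6(W) is W)
n=8: W (go to 7, an L position)
n=9: L (options 6(W), 8(W) are all W)
n=10: W (go to 5, an L position)
n=11: L (sole option 10(W) is W)
n=12: W (go to 9, an L position)
n=13: L (sole option 12(W) is W)
n=14: W (go to 7, an L position)
n=15: L (options 10(W), 12(W), 14(W) are all W)
n=16: W (go to 15, an L position)
n=17: L (sole option 16(W) is W)
n=18: W (go to 9, an L position)
The losing starting values of n are exactly the entries labelled L in this table (9 of them).

0, 2, 5, 7, 9, 11, 13, 15, 17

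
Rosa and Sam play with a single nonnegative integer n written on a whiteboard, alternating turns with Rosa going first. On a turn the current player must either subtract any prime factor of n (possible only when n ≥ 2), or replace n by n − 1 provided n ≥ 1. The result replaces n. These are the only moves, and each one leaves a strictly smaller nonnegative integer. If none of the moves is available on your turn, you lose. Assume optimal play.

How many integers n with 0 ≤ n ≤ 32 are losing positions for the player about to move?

9

Classify positions by backward induction: terminal positions (no move available) are L. From any other position, the mover wins iff some move reaches an L.
n=0: no move → L
n=1: can move to 0, which is L ⇒ W
n=2: can move to 0, which is L ⇒ W
n=3: can move to 0, which is L ⇒ W
n=4: moves to 2(W), 3(W); every one is W ⇒ L
n=5: can move to 0, which is L ⇒ W
n=6: can move to 4, which is L ⇒ W
n=7: can move to 0, which is L ⇒ W
n=8: moves to 6(W), 7(W); every one is W ⇒ L
n=9: can move to 8, which is L ⇒ W
n=10: can move to 8, which is L ⇒ W
n=11: can move to 0, which is L ⇒ W
n=12: moves to 9(W), 10(W), 11(W); every one is W ⇒ L
n=13: can move to 0, which is L ⇒ W
n=14: can move to 12, which is L ⇒ W
n=15: can move to 12, which is L ⇒ W
n=16: moves to 14(W), 15(W); every one is W ⇒ L
n=17: can move to 0, which is L ⇒ W
n=18: can move to 16, which is L ⇒ W
n=19: can move to 0, which is L ⇒ W
n=20: moves to 15(W), 18(W), 19(W); every one is W ⇒ L
n=21: can move to 20, which is L ⇒ W
n=22: can move to 20, which is L ⇒ W
n=23: can move to 0, which is L ⇒ W
n=24: moves to 21(W), 22(W), 23(W); every one is W ⇒ L
n=25: can move to 20, which is L ⇒ W
n=26: can move to 24, which is L ⇒ W
n=27: can move to 24, which is L ⇒ W
n=28: moves to 21(W), 26(W), 27(W); every one is W ⇒ L
n=29: can move to 0, which is L ⇒ W
n=30: can move to 28, which is L ⇒ W
n=31: can move to 0, which is L ⇒ W
n=32: moves to 30(W), 31(W); every one is W ⇒ L
L entries with 0 ≤ n ≤ 32: n = 0, 4, 8, 12, 16, 20, 24, 28, 32; that makes 9.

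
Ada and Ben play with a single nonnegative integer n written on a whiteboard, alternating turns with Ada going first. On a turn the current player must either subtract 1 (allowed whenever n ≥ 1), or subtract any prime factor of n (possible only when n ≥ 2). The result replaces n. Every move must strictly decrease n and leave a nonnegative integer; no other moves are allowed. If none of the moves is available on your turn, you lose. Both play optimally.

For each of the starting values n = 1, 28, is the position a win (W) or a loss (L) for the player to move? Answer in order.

1: W, 28: L

Build the W/L table. Terminal = L. A non-terminal position is W if it has a move to some L; otherwise it is L.
n=0: no move → L
n=1: reaches L-position 0 → W
n=2: reaches L-position 0 → W
n=3: reaches L-position 0 → W
n=4: only reaches 2(W), 3(W), all W → L
n=5: reaches L-position 0 → W
n=6: reaches L-position 4 → W
n=7: reaches L-position 0 → W
n=8: only reaches 6(W), 7(W), all W → L
n=9: reaches L-position 8 → W
n=10: reaches L-position 8 → W
n=11: reaches L-position 0 → W
n=12: only reaches 9(W), 10(W), 11(W), all W → L
n=13: reaches L-position 0 → W
n=14: reaches L-position 12 → W
n=15: reaches L-position 12 → W
n=16: only reaches 14(W), 15(W), all W → L
n=17: reaches L-position 0 → W
n=18: reaches L-position 16 → W
n=19: reaches L-position 0 → W
n=20: only reaches 15(W), 18(W), 19(W), all W → L
n=21: reaches L-position 20 → W
n=22: reaches L-position 20 → W
n=23: reaches L-position 0 → W
n=24: only reaches 21(W), 22(W), 23(W), all W → L
n=25: reaches L-position 20 → W
n=26: reaches L-position 24 → W
n=27: reaches L-position 24 → W
n=28: only reaches 21(W), 26(W), 27(W), all W → L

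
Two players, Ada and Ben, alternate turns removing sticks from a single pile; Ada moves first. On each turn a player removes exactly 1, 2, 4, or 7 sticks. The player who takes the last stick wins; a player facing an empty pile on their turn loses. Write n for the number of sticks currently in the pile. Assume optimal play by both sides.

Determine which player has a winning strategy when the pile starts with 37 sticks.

Work bottom-up. With no move the player to move loses. Otherwise the position is W if at least one move leads to an L position for the opponent, and L if every move leads to a W.
n=0: no move → L
n=1: reaches L-position 0 → W
n=2: reaches L-position 0 → W
n=3: only reaches 2(W), 1(W), all W → L
n=4: reaches L-position 3 → W
n=5: reaches L-position 3 → W
n=6: only reaches 5(W), 4(W), 2(W), all W → L
n=7: reaches L-position 6 → W
n=8: reaches L-position 6 → W
n=9: only reaches 8(W), 7(W), 5(W), 2(W), all W → L
n=10: reaches L-position 9 → W
n=11: reaches L-position 9 → W
n=12: only reaches 11(W), 10(W), 8(W), 5(W), all W → L
n=13: reaches L-position 12 → W
n=14: reaches L-position 12 → W
n=15: only reaches 14(W), 13(W), 11(W), 8(W), all W → L
n=16: reaches L-position 15 → W
n=17: reaches L-position 15 → W
n=18: only reaches 17(W), 16(W), 14(W), 11(W), all W → L
n=19: reaches L-position 18 → W
n=20: reaches L-position 18 → W
n=21: only reaches 20(W), 19(W), 17(W), 14(W), all W → L
n=22: reaches L-position 21 → W
n=23: reaches L-position 21 → W
n=24: only reaches 23(W), 22(W), 20(W), 17(W), all W → L
n=25: reaches L-position 24 → W
n=26: reaches L-position 24 → W
n=27: only reaches 26(W), 25(W), 23(W), 20(W), all W → L
n=28: reaches L-position 27 → W
n=29: reaches L-position 27 → W
n=30: only reaches 29(W), 28(W), 26(W), 23(W), all W → L
n=31: reaches L-position 30 → W
n=32: reaches L-position 30 → W
n=33: only reaches 32(W), 31(W), 29(W), 26(W), all W → L
n=34: reaches L-position 33 → W
n=35: reaches L-position 33 → W
n=36: only reaches 35(W), 34(W), 32(W), 29(W), all W → L
n=37: reaches L-position 36 → W
The starting position 37 is W: Ada should remove 1, leaving 36, handing over an L position.

Ada wins.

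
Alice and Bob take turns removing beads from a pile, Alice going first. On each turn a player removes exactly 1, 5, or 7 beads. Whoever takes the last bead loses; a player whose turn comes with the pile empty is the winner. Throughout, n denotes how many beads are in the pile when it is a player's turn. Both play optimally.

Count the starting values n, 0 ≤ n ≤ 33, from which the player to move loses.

17

Compute win/loss labels from the base case upward. A position with no move is W. Any other position is W if it can reach an L in one move, else L.
n=0: no move; the opponent has just taken the last bead and therefore loses → W
n=1: L (sole option 0(W) is W)
n=2: W (go to 1, an L position)
n=3: L (sole option 2(W) is W)
n=4: W (go to 3, an L position)
n=5: L (options 4(W), 0(W) are all W)
n=6: W (go to 5, an L position)
n=7: L (options 6(W), 2(W), 0(W) are all W)
n=8: W (go to 7, an L position)
n=9: L (options 8(W), 4(W), 2(W) are all W)
n=10: W (go to 9, an L position)
n=11: L (options 10(W), 6(W), 4(W) are all W)
n=12: W (go to 11, an L position)
n=13: L (options 12(W), 8(W), 6(W) are all W)
n=14: W (go to 13, an L position)
n=15: L (options 14(W), 10(W), 8(W) are all W)
n=16: W (go to 15, an L position)
n=17: L (options 16(W), 12(W), 10(W) are all W)
n=18: W (go to 17, an L position)
n=19: L (options 18(W), 14(W), 12(W) are all W)
n=20: W (go to 19, an L position)
n=21: L (options 20(W), 16(W), 14(W) are all W)
n=22: W (go to 21, an L position)
n=23: L (options 22(W), 18(W), 16(W) are all W)
n=24: W (go to 23, an L position)
n=25: L (options 24(W), 20(W), 18(W) are all W)
n=26: W (go to 25, an L position)
n=27: L (options 26(W), 22(W), 20(W) are all W)
n=28: W (go to 27, an L position)
n=29: L (options 28(W), 24(W), 22(W) are all W)
n=30: W (go to 29, an L position)
n=31: L (options 30(W), 26(W), 24(W) are all W)
n=32: W (go to 31, an L position)
n=33: L (options 32(W), 28(W), 26(W) are all W)
L entries with 0 ≤ n ≤ 33: n = 1, 3, 5, 7, 9, 11, 13, 15, 17, 19, 21, 23, 25, 27, 29, 31, 33; that makes 17.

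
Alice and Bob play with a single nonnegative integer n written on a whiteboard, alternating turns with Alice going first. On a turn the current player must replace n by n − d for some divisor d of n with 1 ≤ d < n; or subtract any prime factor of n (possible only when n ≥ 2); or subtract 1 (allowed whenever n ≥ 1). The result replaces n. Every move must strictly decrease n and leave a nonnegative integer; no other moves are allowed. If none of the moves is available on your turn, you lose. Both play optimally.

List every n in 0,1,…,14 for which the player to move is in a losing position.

Label each position W (a win for the player to move) or L (a loss). A position with no legal move is L; any other position is W exactly when some move reaches an L, and L when every move reaches a W.
n=0: no move → L
n=1: →0(L), so W
n=2: →0(L), so W
n=3: →0(L), so W
n=4: →2(W), 3(W) — all W, so L
n=5: →0(L), so W
n=6: →4(L), so W
n=7: →0(L), so W
n=8: →4(L), so W
n=9: →6(W), 8(W) — all W, so L
n=10: →9(L), so W
n=11: →0(L), so W
n=12: →9(L), so W
n=13: →0(L), so W
n=14: →7(W), 12(W), 13(W) — all W, so L
The losing starting values of n are exactly the entries labelled L in this table (4 of them).

0, 4, 9, 14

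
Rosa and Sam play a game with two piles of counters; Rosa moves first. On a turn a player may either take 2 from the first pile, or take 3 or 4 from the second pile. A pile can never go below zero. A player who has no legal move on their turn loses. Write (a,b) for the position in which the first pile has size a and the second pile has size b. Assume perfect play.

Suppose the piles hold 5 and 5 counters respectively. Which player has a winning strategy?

Positions with no move are L. A position that does have a move is losing for the player to move precisely when every available move leads to a winning position for the opponent. Fill in the labels:
No move ever increases a pile, so every position that can arise here has a ≤ 5 and b ≤ 5; it is enough to label the cells with 0 ≤ a ≤ 5 and 0 ≤ b ≤ 5.
Every move lowers a or b (never raises either), so fill the grid row by row in increasing a, and left to right within a row: each cell's successors are then already labelled.
      b=0  b=1  b=2  b=3  b=4  b=5
a=0:    L    L    L    W    W    W
a=1:    L    L    L    W    W    W
a=2:    W    W    W    L    L    L
a=3:    W    W    W    L    L    L
a=4:    L    L    L    W    W    W
a=5:    L    L    L    W    W    W
Cells with no legal move (terminal, hence L): (0,0), (0,1), (0,2), (1,0), (1,1), (1,2).
The remaining L cells, each justified by listing all of its moves:
(2,3): →(0,3)(W), (2,0)(W) — all W, so L
(2,4): →(0,4)(W), (2,1)(W), (2,0)(W) — all W, so L
(2,5): →(0,5)(W), (2,2)(W), (2,1)(W) — all W, so L
(3,3): →(1,3)(W), (3,0)(W) — all W, so L
(3,4): →(1,4)(W), (3,1)(W), (3,0)(W) — all W, so L
(3,5): →(1,5)(W), (3,2)(W), (3,1)(W) — all W, so L
(4,0): →(2,0)(W) only, which is W, so L
(4,1): →(2,1)(W) only, which is W, so L
(4,2): →(2,2)(W) only, which is W, so L
(5,0): →(3,0)(W) only, which is W, so L
(5,1): →(3,1)(W) only, which is W, so L
(5,2): →(3,2)(W) only, which is W, so L
Every other cell has at least one move into one of the L cells above, so it is W.
From (5,5) Rosa can move to (3,5), reaching an L position.

Rosa wins.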